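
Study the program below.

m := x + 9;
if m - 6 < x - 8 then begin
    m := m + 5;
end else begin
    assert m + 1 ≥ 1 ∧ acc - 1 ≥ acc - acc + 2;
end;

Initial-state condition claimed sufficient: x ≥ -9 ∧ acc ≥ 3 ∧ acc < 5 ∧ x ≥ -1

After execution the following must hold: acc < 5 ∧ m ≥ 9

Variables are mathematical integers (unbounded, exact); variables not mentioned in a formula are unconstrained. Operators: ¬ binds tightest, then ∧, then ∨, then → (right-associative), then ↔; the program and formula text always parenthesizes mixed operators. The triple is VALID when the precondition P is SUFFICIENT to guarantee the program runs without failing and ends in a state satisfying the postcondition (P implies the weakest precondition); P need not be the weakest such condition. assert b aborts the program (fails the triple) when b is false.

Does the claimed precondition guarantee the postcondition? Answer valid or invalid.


Working backward. After the program, acc < 5 ∧ m ≥ 9 must hold.
Then branch requires acc < 5 ∧ m ≥ 4; else branch requires m ≥ 0 ∧ acc ≥ 3 ∧ acc < 5 ∧ m ≥ 9.
Before the if: (m < x - 2 → (acc < 5 ∧ m ≥ 4)) ∧ ((¬(m < x - 2)) → (m ≥ 0 ∧ acc ≥ 3 ∧ acc < 5 ∧ m ≥ 9))
Before m := x + 9: x ≥ -9 ∧ acc ≥ 3 ∧ acc < 5 ∧ x ≥ 0
The weakest precondition is x ≥ -9 ∧ acc ≥ 3 ∧ acc < 5 ∧ x ≥ 0.
Check whether x ≥ -9 ∧ acc ≥ 3 ∧ acc < 5 ∧ x ≥ -1 implies it.
Countermodel: at the initial state acc = 3, x = -1, the precondition holds but the weakest precondition fails.
Answer: invalid


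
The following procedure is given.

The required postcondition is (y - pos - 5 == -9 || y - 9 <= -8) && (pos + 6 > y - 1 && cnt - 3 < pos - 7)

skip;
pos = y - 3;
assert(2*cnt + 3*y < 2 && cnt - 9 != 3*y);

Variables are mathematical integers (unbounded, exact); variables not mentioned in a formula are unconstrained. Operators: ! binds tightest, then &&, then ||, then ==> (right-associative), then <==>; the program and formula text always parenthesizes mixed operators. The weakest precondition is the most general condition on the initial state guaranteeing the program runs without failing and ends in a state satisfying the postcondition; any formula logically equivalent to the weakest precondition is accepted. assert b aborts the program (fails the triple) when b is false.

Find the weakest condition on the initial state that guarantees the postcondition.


Working backward. After the program, the postcondition (y - pos - 5 == -9 || y - 9 <= -8) && (pos + 6 > y - 1 && cnt - 3 < pos - 7) must hold; in canonical form it is (y == pos - 4 || y <= 1) && pos > y - 7 && cnt < pos - 4.
Before assert 2*cnt + 3*y < 2 && cnt - 9 != 3*y: 2*cnt + 3*y < 2 && cnt != 3*y + 9 && (y == pos - 4 || y <= 1) && pos > y - 7 && cnt < pos - 4
Before pos := y - 3: 2*cnt + 3*y < 2 && cnt != 3*y + 9 && y <= 1 && cnt < y - 7
Before skip: 2*cnt + 3*y < 2 && cnt != 3*y + 9 && y <= 1 && cnt < y - 7
Answer: WP = 2*cnt + 3*y < 2 && cnt != 3*y + 9 && y <= 1 && cnt < y - 7


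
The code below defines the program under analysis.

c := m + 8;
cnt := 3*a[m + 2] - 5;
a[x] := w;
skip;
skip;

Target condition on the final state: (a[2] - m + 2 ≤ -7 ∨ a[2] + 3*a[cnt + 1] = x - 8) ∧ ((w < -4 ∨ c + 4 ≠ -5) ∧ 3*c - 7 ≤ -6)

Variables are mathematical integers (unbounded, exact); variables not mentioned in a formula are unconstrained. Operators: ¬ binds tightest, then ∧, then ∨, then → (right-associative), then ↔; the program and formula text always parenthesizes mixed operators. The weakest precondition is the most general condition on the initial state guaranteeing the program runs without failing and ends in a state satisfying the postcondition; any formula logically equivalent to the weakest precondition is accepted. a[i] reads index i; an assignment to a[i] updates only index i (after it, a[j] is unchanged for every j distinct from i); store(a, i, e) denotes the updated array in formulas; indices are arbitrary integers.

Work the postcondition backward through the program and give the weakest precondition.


Working backward. After the program, the postcondition (a[2] - m + 2 ≤ -7 ∨ a[2] + 3*a[cnt + 1] = x - 8) ∧ ((w < -4 ∨ c + 4 ≠ -5) ∧ 3*c - 7 ≤ -6) must hold; in canonical form it is (a[2] ≤ m - 9 ∨ 3*a[cnt + 1] + a[2] = x - 8) ∧ (w < -4 ∨ c ≠ -9) ∧ 3*c ≤ 1.
Before skip: (a[2] ≤ m - 9 ∨ 3*a[cnt + 1] + a[2] = x - 8) ∧ (w < -4 ∨ c ≠ -9) ∧ 3*c ≤ 1
Before skip: (a[2] ≤ m - 9 ∨ 3*a[cnt + 1] + a[2] = x - 8) ∧ (w < -4 ∨ c ≠ -9) ∧ 3*c ≤ 1
Before a[x] := w: (store(a, x, w)[2] ≤ m - 9 ∨ 3*store(a, x, w)[cnt + 1] + store(a, x, w)[2] = x - 8) ∧ (w < -4 ∨ c ≠ -9) ∧ 3*c ≤ 1
Before cnt := 3*a[m + 2] - 5: (store(a, x, w)[2] ≤ m - 9 ∨ store(a, x, w)[2] + 3*store(a, x, w)[3*a[m + 2] - 4] = x - 8) ∧ (w < -4 ∨ c ≠ -9) ∧ 3*c ≤ 1
Before c := m + 8: (store(a, x, w)[2] ≤ m - 9 ∨ store(a, x, w)[2] + 3*store(a, x, w)[3*a[m + 2] - 4] = x - 8) ∧ (w < -4 ∨ m ≠ -17) ∧ 3*m ≤ -23
Answer: WP = (store(a, x, w)[2] ≤ m - 9 ∨ store(a, x, w)[2] + 3*store(a, x, w)[3*a[m + 2] - 4] = x - 8) ∧ (w < -4 ∨ m ≠ -17) ∧ 3*m ≤ -23


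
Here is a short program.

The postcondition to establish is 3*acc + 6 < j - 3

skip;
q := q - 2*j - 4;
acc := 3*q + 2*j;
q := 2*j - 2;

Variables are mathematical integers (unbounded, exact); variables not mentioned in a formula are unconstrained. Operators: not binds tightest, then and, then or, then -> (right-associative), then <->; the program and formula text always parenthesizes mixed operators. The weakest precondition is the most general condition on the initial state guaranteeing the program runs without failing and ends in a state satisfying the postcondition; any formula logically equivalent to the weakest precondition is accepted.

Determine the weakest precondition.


Working backward. After the program, the postcondition 3*acc + 6 < j - 3 must hold; in canonical form it is 3*acc < j - 9.
Before q := 2*j - 2: 3*acc < j - 9
Before acc := 3*q + 2*j: 5*j + 9*q < -9
Before q := q - 2*j - 4: 9*q < 13*j + 27
Before skip: 9*q < 13*j + 27
Answer: WP = 9*q < 13*j + 27


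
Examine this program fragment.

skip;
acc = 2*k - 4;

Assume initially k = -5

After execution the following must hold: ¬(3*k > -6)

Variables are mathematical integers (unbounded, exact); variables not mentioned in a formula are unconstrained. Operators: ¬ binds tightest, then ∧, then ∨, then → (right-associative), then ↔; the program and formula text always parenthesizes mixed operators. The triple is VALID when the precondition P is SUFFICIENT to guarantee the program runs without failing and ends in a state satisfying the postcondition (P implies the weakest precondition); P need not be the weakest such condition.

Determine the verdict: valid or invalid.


Working backward. After the program, ¬(3*k > -6) must hold.
Before acc := 2*k - 4: ¬(3*k > -6)
Before skip: ¬(3*k > -6)
The weakest precondition is ¬(3*k > -6).
Check whether k = -5 implies it.
Every state satisfying the precondition satisfies the weakest precondition: the implication holds.
Answer: valid


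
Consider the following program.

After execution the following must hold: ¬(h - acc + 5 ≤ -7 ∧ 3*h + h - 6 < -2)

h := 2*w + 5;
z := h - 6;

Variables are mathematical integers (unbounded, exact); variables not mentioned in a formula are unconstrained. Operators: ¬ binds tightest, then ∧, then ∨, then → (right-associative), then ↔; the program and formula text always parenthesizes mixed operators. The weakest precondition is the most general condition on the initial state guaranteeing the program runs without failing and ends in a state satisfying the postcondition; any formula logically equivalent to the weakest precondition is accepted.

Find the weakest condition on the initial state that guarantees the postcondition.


Working backward. After the program, the postcondition ¬(h - acc + 5 ≤ -7 ∧ 3*h + h - 6 < -2) must hold; in canonical form it is ¬(h ≤ acc - 12 ∧ 4*h < 4).
Before z := h - 6: ¬(h ≤ acc - 12 ∧ 4*h < 4)
Before h := 2*w + 5: ¬(2*w ≤ acc - 17 ∧ 8*w < -16)
Answer: WP = ¬(2*w ≤ acc - 17 ∧ 8*w < -16)


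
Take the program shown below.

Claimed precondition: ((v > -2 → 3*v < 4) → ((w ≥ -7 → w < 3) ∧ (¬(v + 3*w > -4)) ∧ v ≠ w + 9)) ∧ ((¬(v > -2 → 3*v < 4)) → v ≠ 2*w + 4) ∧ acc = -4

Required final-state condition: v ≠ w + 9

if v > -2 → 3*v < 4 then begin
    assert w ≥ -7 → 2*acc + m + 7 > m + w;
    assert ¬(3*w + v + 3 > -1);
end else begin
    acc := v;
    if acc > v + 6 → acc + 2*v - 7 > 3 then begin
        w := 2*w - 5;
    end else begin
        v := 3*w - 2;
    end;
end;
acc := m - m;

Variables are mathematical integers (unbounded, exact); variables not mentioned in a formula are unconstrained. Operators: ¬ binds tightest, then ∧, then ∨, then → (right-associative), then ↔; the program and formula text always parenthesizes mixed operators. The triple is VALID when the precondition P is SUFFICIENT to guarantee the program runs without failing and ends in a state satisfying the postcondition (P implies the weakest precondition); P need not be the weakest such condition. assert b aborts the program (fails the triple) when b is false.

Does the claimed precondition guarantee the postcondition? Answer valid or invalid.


Working backward. After the program, v ≠ w + 9 must hold.
Before acc := m - m: v ≠ w + 9
Then branch requires (w ≥ -7 → 2*acc > w - 7) ∧ (¬(v + 3*w > -4)) ∧ v ≠ w + 9; else branch requires v ≠ 2*w + 4.
Before the if: ((v > -2 → 3*v < 4) → ((w ≥ -7 → 2*acc > w - 7) ∧ (¬(v + 3*w > -4)) ∧ v ≠ w + 9)) ∧ ((¬(v > -2 → 3*v < 4)) → v ≠ 2*w + 4)
The weakest precondition is ((v > -2 → 3*v < 4) → ((w ≥ -7 → 2*acc > w - 7) ∧ (¬(v + 3*w > -4)) ∧ v ≠ w + 9)) ∧ ((¬(v > -2 → 3*v < 4)) → v ≠ 2*w + 4).
Check whether ((v > -2 → 3*v < 4) → ((w ≥ -7 → w < 3) ∧ (¬(v + 3*w > -4)) ∧ v ≠ w + 9)) ∧ ((¬(v > -2 → 3*v < 4)) → v ≠ 2*w + 4) ∧ acc = -4 implies it.
Countermodel: at the initial state acc = -4, v = -1, w = -1, the precondition holds but the weakest precondition fails.
Answer: invalid


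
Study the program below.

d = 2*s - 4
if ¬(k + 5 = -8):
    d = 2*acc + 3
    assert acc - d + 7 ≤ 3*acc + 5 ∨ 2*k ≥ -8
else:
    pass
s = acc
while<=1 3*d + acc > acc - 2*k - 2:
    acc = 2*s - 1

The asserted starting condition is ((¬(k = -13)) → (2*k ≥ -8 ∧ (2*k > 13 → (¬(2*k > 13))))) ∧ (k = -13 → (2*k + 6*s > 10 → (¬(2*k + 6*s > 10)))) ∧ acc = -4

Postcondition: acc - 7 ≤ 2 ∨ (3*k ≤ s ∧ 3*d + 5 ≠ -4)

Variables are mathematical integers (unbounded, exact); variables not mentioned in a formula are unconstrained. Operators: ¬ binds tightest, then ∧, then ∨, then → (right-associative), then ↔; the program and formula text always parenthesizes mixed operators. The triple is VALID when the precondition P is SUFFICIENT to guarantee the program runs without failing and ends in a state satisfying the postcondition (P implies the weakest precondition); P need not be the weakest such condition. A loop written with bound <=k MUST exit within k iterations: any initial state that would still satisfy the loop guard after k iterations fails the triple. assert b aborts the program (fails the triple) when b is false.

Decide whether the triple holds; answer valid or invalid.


Working backward. After the program, the postcondition acc - 7 ≤ 2 ∨ (3*k ≤ s ∧ 3*d + 5 ≠ -4) must hold; in canonical form it is acc ≤ 9 ∨ (3*k ≤ s ∧ 3*d ≠ -9).
Before the loop (bound <=1), unroll the exhaustion recursion (WP_0 = exit-now case; WP_j = one more guarded iteration, up to j = 1):
  WP_0: (¬(3*d + 2*k > -2)) ∧ (acc ≤ 9 ∨ (3*k ≤ s ∧ 3*d ≠ -9))
  WP_1: (3*d + 2*k > -2 → ((¬(3*d + 2*k > -2)) ∧ (2*s ≤ 10 ∨ (3*k ≤ s ∧ 3*d ≠ -9)))) ∧ ((¬(3*d + 2*k > -2)) → (acc ≤ 9 ∨ (3*k ≤ s ∧ 3*d ≠ -9)))
So before the loop: (3*d + 2*k > -2 → ((¬(3*d + 2*k > -2)) ∧ (2*s ≤ 10 ∨ (3*k ≤ s ∧ 3*d ≠ -9)))) ∧ ((¬(3*d + 2*k > -2)) → (acc ≤ 9 ∨ (3*k ≤ s ∧ 3*d ≠ -9)))
Before s := acc: (3*d + 2*k > -2 → ((¬(3*d + 2*k > -2)) ∧ (2*acc ≤ 10 ∨ (3*k ≤ acc ∧ 3*d ≠ -9)))) ∧ ((¬(3*d + 2*k > -2)) → (acc ≤ 9 ∨ (3*k ≤ acc ∧ 3*d ≠ -9)))
Then branch requires (4*acc ≥ -1 ∨ 2*k ≥ -8) ∧ (6*acc + 2*k > -11 → ((¬(6*acc + 2*k > -11)) ∧ (2*acc ≤ 10 ∨ (3*k ≤ acc ∧ 6*acc ≠ -18)))) ∧ ((¬(6*acc + 2*k > -11)) → (acc ≤ 9 ∨ (3*k ≤ acc ∧ 6*acc ≠ -18))); else branch requires (3*d + 2*k > -2 → ((¬(3*d + 2*k > -2)) ∧ (2*acc ≤ 10 ∨ (3*k ≤ acc ∧ 3*d ≠ -9)))) ∧ ((¬(3*d + 2*k > -2)) → (acc ≤ 9 ∨ (3*k ≤ acc ∧ 3*d ≠ -9))).
Before the if: ((¬(k = -13)) → ((4*acc ≥ -1 ∨ 2*k ≥ -8) ∧ (6*acc + 2*k > -11 → ((¬(6*acc + 2*k > -11)) ∧ (2*acc ≤ 10 ∨ (3*k ≤ acc ∧ 6*acc ≠ -18)))) ∧ ((¬(6*acc + 2*k > -11)) → (acc ≤ 9 ∨ (3*k ≤ acc ∧ 6*acc ≠ -18))))) ∧ (k = -13 → ((3*d + 2*k > -2 → ((¬(3*d + 2*k > -2)) ∧ (2*acc ≤ 10 ∨ (3*k ≤ acc ∧ 3*d ≠ -9)))) ∧ ((¬(3*d + 2*k > -2)) → (acc ≤ 9 ∨ (3*k ≤ acc ∧ 3*d ≠ -9)))))
Before d := 2*s - 4: ((¬(k = -13)) → ((4*acc ≥ -1 ∨ 2*k ≥ -8) ∧ (6*acc + 2*k > -11 → ((¬(6*acc + 2*k > -11)) ∧ (2*acc ≤ 10 ∨ (3*k ≤ acc ∧ 6*acc ≠ -18)))) ∧ ((¬(6*acc + 2*k > -11)) → (acc ≤ 9 ∨ (3*k ≤ acc ∧ 6*acc ≠ -18))))) ∧ (k = -13 → ((2*k + 6*s > 10 → ((¬(2*k + 6*s > 10)) ∧ (2*acc ≤ 10 ∨ (3*k ≤ acc ∧ 6*s ≠ 3)))) ∧ ((¬(2*k + 6*s > 10)) → (acc ≤ 9 ∨ (3*k ≤ acc ∧ 6*s ≠ 3)))))
The weakest precondition is ((¬(k = -13)) → ((4*acc ≥ -1 ∨ 2*k ≥ -8) ∧ (6*acc + 2*k > -11 → ((¬(6*acc + 2*k > -11)) ∧ (2*acc ≤ 10 ∨ (3*k ≤ acc ∧ 6*acc ≠ -18)))) ∧ ((¬(6*acc + 2*k > -11)) → (acc ≤ 9 ∨ (3*k ≤ acc ∧ 6*acc ≠ -18))))) ∧ (k = -13 → ((2*k + 6*s > 10 → ((¬(2*k + 6*s > 10)) ∧ (2*acc ≤ 10 ∨ (3*k ≤ acc ∧ 6*s ≠ 3)))) ∧ ((¬(2*k + 6*s > 10)) → (acc ≤ 9 ∨ (3*k ≤ acc ∧ 6*s ≠ 3))))).
Check whether ((¬(k = -13)) → (2*k ≥ -8 ∧ (2*k > 13 → (¬(2*k > 13))))) ∧ (k = -13 → (2*k + 6*s > 10 → (¬(2*k + 6*s > 10)))) ∧ acc = -4 implies it.
Every state satisfying the precondition satisfies the weakest precondition: the implication holds.
Answer: valid


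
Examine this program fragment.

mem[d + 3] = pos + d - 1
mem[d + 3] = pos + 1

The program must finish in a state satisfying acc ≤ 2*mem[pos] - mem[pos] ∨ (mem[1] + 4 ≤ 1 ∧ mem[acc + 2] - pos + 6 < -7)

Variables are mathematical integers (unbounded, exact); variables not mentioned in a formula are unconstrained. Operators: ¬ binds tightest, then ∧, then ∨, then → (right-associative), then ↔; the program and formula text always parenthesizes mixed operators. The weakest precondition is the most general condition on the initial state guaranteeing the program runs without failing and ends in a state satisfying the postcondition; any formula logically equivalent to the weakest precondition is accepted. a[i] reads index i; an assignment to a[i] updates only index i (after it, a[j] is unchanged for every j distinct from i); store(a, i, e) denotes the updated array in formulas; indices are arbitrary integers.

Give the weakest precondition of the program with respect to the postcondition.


Working backward. After the program, the postcondition acc ≤ 2*mem[pos] - mem[pos] ∨ (mem[1] + 4 ≤ 1 ∧ mem[acc + 2] - pos + 6 < -7) must hold; in canonical form it is acc ≤ mem[pos] ∨ (mem[1] ≤ -3 ∧ mem[acc + 2] < pos - 13).
Before mem[d + 3] := pos + 1: acc ≤ store(mem, d + 3, pos + 1)[pos] ∨ (store(mem, d + 3, pos + 1)[1] ≤ -3 ∧ store(mem, d + 3, pos + 1)[acc + 2] < pos - 13)
Before mem[d + 3] := pos + d - 1: acc ≤ store(store(mem, d + 3, d + pos - 1), d + 3, pos + 1)[pos] ∨ (store(store(mem, d + 3, d + pos - 1), d + 3, pos + 1)[1] ≤ -3 ∧ store(store(mem, d + 3, d + pos - 1), d + 3, pos + 1)[acc + 2] < pos - 13)
Answer: WP = acc ≤ store(store(mem, d + 3, d + pos - 1), d + 3, pos + 1)[pos] ∨ (store(store(mem, d + 3, d + pos - 1), d + 3, pos + 1)[1] ≤ -3 ∧ store(store(mem, d + 3, d + pos - 1), d + 3, pos + 1)[acc + 2] < pos - 13)


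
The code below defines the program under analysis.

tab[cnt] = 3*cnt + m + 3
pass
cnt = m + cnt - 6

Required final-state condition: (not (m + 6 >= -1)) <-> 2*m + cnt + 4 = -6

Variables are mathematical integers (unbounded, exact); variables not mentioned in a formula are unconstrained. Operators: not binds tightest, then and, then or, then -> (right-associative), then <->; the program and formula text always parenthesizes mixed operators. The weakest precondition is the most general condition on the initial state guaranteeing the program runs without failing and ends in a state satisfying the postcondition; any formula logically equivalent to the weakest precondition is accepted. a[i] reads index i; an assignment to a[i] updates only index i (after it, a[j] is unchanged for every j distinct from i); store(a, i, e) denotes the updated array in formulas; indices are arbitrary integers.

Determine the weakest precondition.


Working backward. After the program, the postcondition (not (m + 6 >= -1)) <-> 2*m + cnt + 4 = -6 must hold; in canonical form it is (not (m >= -7)) <-> cnt + 2*m = -10.
Before cnt := m + cnt - 6: (not (m >= -7)) <-> cnt + 3*m = -4
Before skip: (not (m >= -7)) <-> cnt + 3*m = -4
Before tab[cnt] := 3*cnt + m + 3: (not (m >= -7)) <-> cnt + 3*m = -4
Answer: WP = (not (m >= -7)) <-> cnt + 3*m = -4


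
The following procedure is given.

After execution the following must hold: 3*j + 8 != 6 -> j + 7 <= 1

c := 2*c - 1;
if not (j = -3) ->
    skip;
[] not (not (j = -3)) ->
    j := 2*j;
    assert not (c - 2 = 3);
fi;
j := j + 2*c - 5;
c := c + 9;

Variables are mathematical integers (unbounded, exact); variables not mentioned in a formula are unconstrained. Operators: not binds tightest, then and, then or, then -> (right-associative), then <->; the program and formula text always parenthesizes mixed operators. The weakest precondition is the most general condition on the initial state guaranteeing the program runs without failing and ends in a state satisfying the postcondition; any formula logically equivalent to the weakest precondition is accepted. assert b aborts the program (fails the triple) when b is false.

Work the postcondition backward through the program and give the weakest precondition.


Working backward. After the program, the postcondition 3*j + 8 != 6 -> j + 7 <= 1 must hold; in canonical form it is 3*j != -2 -> j <= -6.
Before c := c + 9: 3*j != -2 -> j <= -6
Before j := j + 2*c - 5: 6*c + 3*j != 13 -> 2*c + j <= -1
Then branch requires 6*c + 3*j != 13 -> 2*c + j <= -1; else branch requires (not (c = 5)) and (6*c + 6*j != 13 -> 2*c + 2*j <= -1).
Before the if: ((not (j = -3)) -> (6*c + 3*j != 13 -> 2*c + j <= -1)) and (j = -3 -> ((not (c = 5)) and (6*c + 6*j != 13 -> 2*c + 2*j <= -1)))
Before c := 2*c - 1: ((not (j = -3)) -> (12*c + 3*j != 19 -> 4*c + j <= 1)) and (j = -3 -> ((not (2*c = 6)) and (12*c + 6*j != 19 -> 4*c + 2*j <= 1)))
Answer: WP = ((not (j = -3)) -> (12*c + 3*j != 19 -> 4*c + j <= 1)) and (j = -3 -> ((not (2*c = 6)) and (12*c + 6*j != 19 -> 4*c + 2*j <= 1)))


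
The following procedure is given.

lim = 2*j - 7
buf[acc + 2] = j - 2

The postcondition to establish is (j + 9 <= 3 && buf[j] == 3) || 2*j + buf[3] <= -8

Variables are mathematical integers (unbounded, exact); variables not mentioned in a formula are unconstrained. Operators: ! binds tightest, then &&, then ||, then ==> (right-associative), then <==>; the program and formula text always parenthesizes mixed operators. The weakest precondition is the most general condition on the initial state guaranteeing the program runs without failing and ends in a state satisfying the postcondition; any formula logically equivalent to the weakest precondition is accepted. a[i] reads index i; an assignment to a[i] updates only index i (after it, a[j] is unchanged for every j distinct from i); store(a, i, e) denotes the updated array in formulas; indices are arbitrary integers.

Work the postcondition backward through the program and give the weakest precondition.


Working backward. After the program, the postcondition (j + 9 <= 3 && buf[j] == 3) || 2*j + buf[3] <= -8 must hold; in canonical form it is (j <= -6 && buf[j] == 3) || buf[3] + 2*j <= -8.
Before buf[acc + 2] := j - 2: (j <= -6 && store(buf, acc + 2, j - 2)[j] == 3) || store(buf, acc + 2, j - 2)[3] + 2*j <= -8
Before lim := 2*j - 7: (j <= -6 && store(buf, acc + 2, j - 2)[j] == 3) || store(buf, acc + 2, j - 2)[3] + 2*j <= -8
Answer: WP = (j <= -6 && store(buf, acc + 2, j - 2)[j] == 3) || store(buf, acc + 2, j - 2)[3] + 2*j <= -8


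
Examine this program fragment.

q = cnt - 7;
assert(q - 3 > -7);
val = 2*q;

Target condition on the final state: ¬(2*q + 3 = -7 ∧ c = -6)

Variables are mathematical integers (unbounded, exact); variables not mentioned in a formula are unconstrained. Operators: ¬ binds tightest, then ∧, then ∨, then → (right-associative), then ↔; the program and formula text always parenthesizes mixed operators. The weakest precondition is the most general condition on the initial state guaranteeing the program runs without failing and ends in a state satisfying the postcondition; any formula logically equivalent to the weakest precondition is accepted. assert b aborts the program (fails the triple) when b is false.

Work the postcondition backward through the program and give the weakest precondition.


Working backward. After the program, the postcondition ¬(2*q + 3 = -7 ∧ c = -6) must hold; in canonical form it is ¬(2*q = -10 ∧ c = -6).
Before val := 2*q: ¬(2*q = -10 ∧ c = -6)
Before assert q - 3 > -7: q > -4 ∧ (¬(2*q = -10 ∧ c = -6))
Before q := cnt - 7: cnt > 3 ∧ (¬(2*cnt = 4 ∧ c = -6))
Answer: WP = cnt > 3 ∧ (¬(2*cnt = 4 ∧ c = -6))


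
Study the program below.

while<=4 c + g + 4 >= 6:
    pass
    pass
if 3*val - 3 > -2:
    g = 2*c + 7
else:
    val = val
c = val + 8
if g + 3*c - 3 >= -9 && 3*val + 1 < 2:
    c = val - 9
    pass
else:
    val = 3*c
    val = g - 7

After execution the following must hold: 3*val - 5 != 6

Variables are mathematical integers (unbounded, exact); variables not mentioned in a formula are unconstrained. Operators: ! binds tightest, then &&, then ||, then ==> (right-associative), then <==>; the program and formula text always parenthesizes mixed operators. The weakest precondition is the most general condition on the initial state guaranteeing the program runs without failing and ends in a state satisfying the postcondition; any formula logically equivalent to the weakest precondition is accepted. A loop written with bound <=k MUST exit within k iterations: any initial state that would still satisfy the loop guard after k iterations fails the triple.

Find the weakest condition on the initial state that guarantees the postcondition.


Working backward. After the program, the postcondition 3*val - 5 != 6 must hold; in canonical form it is 3*val != 11.
Then branch requires 3*val != 11; else branch requires 3*g != 32.
Before the if: ((3*c + g >= -6 && 3*val < 1) ==> 3*val != 11) && ((!(3*c + g >= -6 && 3*val < 1)) ==> 3*g != 32)
Before c := val + 8: ((g + 3*val >= -30 && 3*val < 1) ==> 3*val != 11) && ((!(g + 3*val >= -30 && 3*val < 1)) ==> 3*g != 32)
Then branch requires ((2*c + 3*val >= -37 && 3*val < 1) ==> 3*val != 11) && ((!(2*c + 3*val >= -37 && 3*val < 1)) ==> 6*c != 11); else branch requires ((g + 3*val >= -30 && 3*val < 1) ==> 3*val != 11) && ((!(g + 3*val >= -30 && 3*val < 1)) ==> 3*g != 32).
Before the if: (3*val > 1 ==> (((2*c + 3*val >= -37 && 3*val < 1) ==> 3*val != 11) && ((!(2*c + 3*val >= -37 && 3*val < 1)) ==> 6*c != 11))) && ((!(3*val > 1)) ==> (((g + 3*val >= -30 && 3*val < 1) ==> 3*val != 11) && ((!(g + 3*val >= -30 && 3*val < 1)) ==> 3*g != 32)))
Before the loop (bound <=4), unroll the exhaustion recursion (WP_0 = exit-now case; WP_j = one more guarded iteration, up to j = 4):
  WP_0: (!(c + g >= 2)) && (3*val > 1 ==> (((2*c + 3*val >= -37 && 3*val < 1) ==> 3*val != 11) && ((!(2*c + 3*val >= -37 && 3*val < 1)) ==> 6*c != 11))) && ((!(3*val > 1)) ==> (((g + 3*val >= -30 && 3*val < 1) ==> 3*val != 11) && ((!(g + 3*val >= -30 && 3*val < 1)) ==> 3*g != 32)))
  WP_1: (c + g >= 2 ==> ((!(c + g >= 2)) && (3*val > 1 ==> (((2*c + 3*val >= -37 && 3*val < 1) ==> 3*val != 11) && ((!(2*c + 3*val >= -37 && 3*val < 1)) ==> 6*c != 11))) && ((!(3*val > 1)) ==> (((g + 3*val >= -30 && 3*val < 1) ==> 3*val != 11) && ((!(g + 3*val >= -30 && 3*val < 1)) ==> 3*g != 32))))) && ((!(c + g >= 2)) ==> ((3*val > 1 ==> (((2*c + 3*val >= -37 && 3*val < 1) ==> 3*val != 11) && ((!(2*c + 3*val >= -37 && 3*val < 1)) ==> 6*c != 11))) && ((!(3*val > 1)) ==> (((g + 3*val >= -30 && 3*val < 1) ==> 3*val != 11) && ((!(g + 3*val >= -30 && 3*val < 1)) ==> 3*g != 32)))))
  WP_2: (c + g >= 2 ==> ((c + g >= 2 ==> ((!(c + g >= 2)) && (3*val > 1 ==> (((2*c + 3*val >= -37 && 3*val < 1) ==> 3*val != 11) && ((!(2*c + 3*val >= -37 && 3*val < 1)) ==> 6*c != 11))) && ((!(3*val > 1)) ==> (((g + 3*val >= -30 && 3*val < 1) ==> 3*val != 11) && ((!(g + 3*val >= -30 && 3*val < 1)) ==> 3*g != 32))))) && ((!(c + g >= 2)) ==> ((3*val > 1 ==> (((2*c + 3*val >= -37 && 3*val < 1) ==> 3*val != 11) && ((!(2*c + 3*val >= -37 && 3*val < 1)) ==> 6*c != 11))) && ((!(3*val > 1)) ==> (((g + 3*val >= -30 && 3*val < 1) ==> 3*val != 11) && ((!(g + 3*val >= -30 && 3*val < 1)) ==> 3*g != 32))))))) && ((!(c + g >= 2)) ==> ((3*val > 1 ==> (((2*c + 3*val >= -37 && 3*val < 1) ==> 3*val != 11) && ((!(2*c + 3*val >= -37 && 3*val < 1)) ==> 6*c != 11))) && ((!(3*val > 1)) ==> (((g + 3*val >= -30 && 3*val < 1) ==> 3*val != 11) && ((!(g + 3*val >= -30 && 3*val < 1)) ==> 3*g != 32)))))
  WP_3: (c + g >= 2 ==> ((c + g >= 2 ==> ((c + g >= 2 ==> ((!(c + g >= 2)) && (3*val > 1 ==> (((2*c + 3*val >= -37 && 3*val < 1) ==> 3*val != 11) && ((!(2*c + 3*val >= -37 && 3*val < 1)) ==> 6*c != 11))) && ((!(3*val > 1)) ==> (((g + 3*val >= -30 && 3*val < 1) ==> 3*val != 11) && ((!(g + 3*val >= -30 && 3*val < 1)) ==> 3*g != 32))))) && ((!(c + g >= 2)) ==> ((3*val > 1 ==> (((2*c + 3*val >= -37 && 3*val < 1) ==> 3*val != 11) && ((!(2*c + 3*val >= -37 && 3*val < 1)) ==> 6*c != 11))) && ((!(3*val > 1)) ==> (((g + 3*val >= -30 && 3*val < 1) ==> 3*val != 11) && ((!(g + 3*val >= -30 && 3*val < 1)) ==> 3*g != 32))))))) && ((!(c + g >= 2)) ==> ((3*val > 1 ==> (((2*c + 3*val >= -37 && 3*val < 1) ==> 3*val != 11) && ((!(2*c + 3*val >= -37 && 3*val < 1)) ==> 6*c != 11))) && ((!(3*val > 1)) ==> (((g + 3*val >= -30 && 3*val < 1) ==> 3*val != 11) && ((!(g + 3*val >= -30 && 3*val < 1)) ==> 3*g != 32))))))) && ((!(c + g >= 2)) ==> ((3*val > 1 ==> (((2*c + 3*val >= -37 && 3*val < 1) ==> 3*val != 11) && ((!(2*c + 3*val >= -37 && 3*val < 1)) ==> 6*c != 11))) && ((!(3*val > 1)) ==> (((g + 3*val >= -30 && 3*val < 1) ==> 3*val != 11) && ((!(g + 3*val >= -30 && 3*val < 1)) ==> 3*g != 32)))))
  WP_4: (c + g >= 2 ==> ((c + g >= 2 ==> ((c + g >= 2 ==> ((c + g >= 2 ==> ((!(c + g >= 2)) && (3*val > 1 ==> (((2*c + 3*val >= -37 && 3*val < 1) ==> 3*val != 11) && ((!(2*c + 3*val >= -37 && 3*val < 1)) ==> 6*c != 11))) && ((!(3*val > 1)) ==> (((g + 3*val >= -30 && 3*val < 1) ==> 3*val != 11) && ((!(g + 3*val >= -30 && 3*val < 1)) ==> 3*g != 32))))) && ((!(c + g >= 2)) ==> ((3*val > 1 ==> (((2*c + 3*val >= -37 && 3*val < 1) ==> 3*val != 11) && ((!(2*c + 3*val >= -37 && 3*val < 1)) ==> 6*c != 11))) && ((!(3*val > 1)) ==> (((g + 3*val >= -30 && 3*val < 1) ==> 3*val != 11) && ((!(g + 3*val >= -30 && 3*val < 1)) ==> 3*g != 32))))))) && ((!(c + g >= 2)) ==> ((3*val > 1 ==> (((2*c + 3*val >= -37 && 3*val < 1) ==> 3*val != 11) && ((!(2*c + 3*val >= -37 && 3*val < 1)) ==> 6*c != 11))) && ((!(3*val > 1)) ==> (((g + 3*val >= -30 && 3*val < 1) ==> 3*val != 11) && ((!(g + 3*val >= -30 && 3*val < 1)) ==> 3*g != 32))))))) && ((!(c + g >= 2)) ==> ((3*val > 1 ==> (((2*c + 3*val >= -37 && 3*val < 1) ==> 3*val != 11) && ((!(2*c + 3*val >= -37 && 3*val < 1)) ==> 6*c != 11))) && ((!(3*val > 1)) ==> (((g + 3*val >= -30 && 3*val < 1) ==> 3*val != 11) && ((!(g + 3*val >= -30 && 3*val < 1)) ==> 3*g != 32))))))) && ((!(c + g >= 2)) ==> ((3*val > 1 ==> (((2*c + 3*val >= -37 && 3*val < 1) ==> 3*val != 11) && ((!(2*c + 3*val >= -37 && 3*val < 1)) ==> 6*c != 11))) && ((!(3*val > 1)) ==> (((g + 3*val >= -30 && 3*val < 1) ==> 3*val != 11) && ((!(g + 3*val >= -30 && 3*val < 1)) ==> 3*g != 32)))))
So before the loop: (c + g >= 2 ==> ((c + g >= 2 ==> ((c + g >= 2 ==> ((c + g >= 2 ==> ((!(c + g >= 2)) && (3*val > 1 ==> (((2*c + 3*val >= -37 && 3*val < 1) ==> 3*val != 11) && ((!(2*c + 3*val >= -37 && 3*val < 1)) ==> 6*c != 11))) && ((!(3*val > 1)) ==> (((g + 3*val >= -30 && 3*val < 1) ==> 3*val != 11) && ((!(g + 3*val >= -30 && 3*val < 1)) ==> 3*g != 32))))) && ((!(c + g >= 2)) ==> ((3*val > 1 ==> (((2*c + 3*val >= -37 && 3*val < 1) ==> 3*val != 11) && ((!(2*c + 3*val >= -37 && 3*val < 1)) ==> 6*c != 11))) && ((!(3*val > 1)) ==> (((g + 3*val >= -30 && 3*val < 1) ==> 3*val != 11) && ((!(g + 3*val >= -30 && 3*val < 1)) ==> 3*g != 32))))))) && ((!(c + g >= 2)) ==> ((3*val > 1 ==> (((2*c + 3*val >= -37 && 3*val < 1) ==> 3*val != 11) && ((!(2*c + 3*val >= -37 && 3*val < 1)) ==> 6*c != 11))) && ((!(3*val > 1)) ==> (((g + 3*val >= -30 && 3*val < 1) ==> 3*val != 11) && ((!(g + 3*val >= -30 && 3*val < 1)) ==> 3*g != 32))))))) && ((!(c + g >= 2)) ==> ((3*val > 1 ==> (((2*c + 3*val >= -37 && 3*val < 1) ==> 3*val != 11) && ((!(2*c + 3*val >= -37 && 3*val < 1)) ==> 6*c != 11))) && ((!(3*val > 1)) ==> (((g + 3*val >= -30 && 3*val < 1) ==> 3*val != 11) && ((!(g + 3*val >= -30 && 3*val < 1)) ==> 3*g != 32))))))) && ((!(c + g >= 2)) ==> ((3*val > 1 ==> (((2*c + 3*val >= -37 && 3*val < 1) ==> 3*val != 11) && ((!(2*c + 3*val >= -37 && 3*val < 1)) ==> 6*c != 11))) && ((!(3*val > 1)) ==> (((g + 3*val >= -30 && 3*val < 1) ==> 3*val != 11) && ((!(g + 3*val >= -30 && 3*val < 1)) ==> 3*g != 32)))))
Answer: WP = (c + g >= 2 ==> ((c + g >= 2 ==> ((c + g >= 2 ==> ((c + g >= 2 ==> ((!(c + g >= 2)) && (3*val > 1 ==> (((2*c + 3*val >= -37 && 3*val < 1) ==> 3*val != 11) && ((!(2*c + 3*val >= -37 && 3*val < 1)) ==> 6*c != 11))) && ((!(3*val > 1)) ==> (((g + 3*val >= -30 && 3*val < 1) ==> 3*val != 11) && ((!(g + 3*val >= -30 && 3*val < 1)) ==> 3*g != 32))))) && ((!(c + g >= 2)) ==> ((3*val > 1 ==> (((2*c + 3*val >= -37 && 3*val < 1) ==> 3*val != 11) && ((!(2*c + 3*val >= -37 && 3*val < 1)) ==> 6*c != 11))) && ((!(3*val > 1)) ==> (((g + 3*val >= -30 && 3*val < 1) ==> 3*val != 11) && ((!(g + 3*val >= -30 && 3*val < 1)) ==> 3*g != 32))))))) && ((!(c + g >= 2)) ==> ((3*val > 1 ==> (((2*c + 3*val >= -37 && 3*val < 1) ==> 3*val != 11) && ((!(2*c + 3*val >= -37 && 3*val < 1)) ==> 6*c != 11))) && ((!(3*val > 1)) ==> (((g + 3*val >= -30 && 3*val < 1) ==> 3*val != 11) && ((!(g + 3*val >= -30 && 3*val < 1)) ==> 3*g != 32))))))) && ((!(c + g >= 2)) ==> ((3*val > 1 ==> (((2*c + 3*val >= -37 && 3*val < 1) ==> 3*val != 11) && ((!(2*c + 3*val >= -37 && 3*val < 1)) ==> 6*c != 11))) && ((!(3*val > 1)) ==> (((g + 3*val >= -30 && 3*val < 1) ==> 3*val != 11) && ((!(g + 3*val >= -30 && 3*val < 1)) ==> 3*g != 32))))))) && ((!(c + g >= 2)) ==> ((3*val > 1 ==> (((2*c + 3*val >= -37 && 3*val < 1) ==> 3*val != 11) && ((!(2*c + 3*val >= -37 && 3*val < 1)) ==> 6*c != 11))) && ((!(3*val > 1)) ==> (((g + 3*val >= -30 && 3*val < 1) ==> 3*val != 11) && ((!(g + 3*val >= -30 && 3*val < 1)) ==> 3*g != 32)))))


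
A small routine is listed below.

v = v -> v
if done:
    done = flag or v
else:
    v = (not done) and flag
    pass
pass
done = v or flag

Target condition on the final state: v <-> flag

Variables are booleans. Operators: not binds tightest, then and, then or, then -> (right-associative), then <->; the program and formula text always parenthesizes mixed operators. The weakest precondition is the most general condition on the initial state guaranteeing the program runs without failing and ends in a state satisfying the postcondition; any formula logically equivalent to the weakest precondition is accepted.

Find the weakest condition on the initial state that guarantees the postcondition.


Working backward. After the program, v <-> flag must hold.
Before done := v or flag: v <-> flag
Before skip: v <-> flag
Then branch requires v <-> flag; else branch requires ((not done) and flag) <-> flag.
Before the if: (done -> (v <-> flag)) and ((not done) -> (((not done) and flag) <-> flag))
Before v := v -> v: (done -> flag) and ((not done) -> (((not done) and flag) <-> flag))
Answer: WP = (done -> flag) and ((not done) -> (((not done) and flag) <-> flag))


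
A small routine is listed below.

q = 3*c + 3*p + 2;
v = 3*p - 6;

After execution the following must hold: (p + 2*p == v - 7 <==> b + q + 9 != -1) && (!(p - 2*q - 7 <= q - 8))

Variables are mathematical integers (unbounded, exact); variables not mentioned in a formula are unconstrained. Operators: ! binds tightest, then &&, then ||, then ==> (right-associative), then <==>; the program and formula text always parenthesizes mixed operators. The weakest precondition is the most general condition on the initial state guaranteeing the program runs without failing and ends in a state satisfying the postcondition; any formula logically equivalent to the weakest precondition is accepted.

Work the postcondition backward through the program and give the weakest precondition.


Working backward. After the program, the postcondition (p + 2*p == v - 7 <==> b + q + 9 != -1) && (!(p - 2*q - 7 <= q - 8)) must hold; in canonical form it is (3*p == v - 7 <==> b + q != -10) && (!(p <= 3*q - 1)).
Before v := 3*p - 6: (!(b + q != -10)) && (!(p <= 3*q - 1))
Before q := 3*c + 3*p + 2: (!(b + 3*c + 3*p != -12)) && (!(9*c + 8*p >= -5))
Answer: WP = (!(b + 3*c + 3*p != -12)) && (!(9*c + 8*p >= -5))


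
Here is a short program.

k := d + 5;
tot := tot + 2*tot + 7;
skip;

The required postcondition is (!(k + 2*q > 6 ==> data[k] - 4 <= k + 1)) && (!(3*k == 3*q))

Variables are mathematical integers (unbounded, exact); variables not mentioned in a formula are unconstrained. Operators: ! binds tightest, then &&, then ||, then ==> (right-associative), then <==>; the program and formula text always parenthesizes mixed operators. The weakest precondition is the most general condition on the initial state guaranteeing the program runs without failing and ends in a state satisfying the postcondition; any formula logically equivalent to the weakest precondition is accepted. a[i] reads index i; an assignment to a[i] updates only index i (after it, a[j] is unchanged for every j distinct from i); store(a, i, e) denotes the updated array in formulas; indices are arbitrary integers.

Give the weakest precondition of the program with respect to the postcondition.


Working backward. After the program, the postcondition (!(k + 2*q > 6 ==> data[k] - 4 <= k + 1)) && (!(3*k == 3*q)) must hold; in canonical form it is (!(k + 2*q > 6 ==> data[k] <= k + 5)) && (!(3*k == 3*q)).
Before skip: (!(k + 2*q > 6 ==> data[k] <= k + 5)) && (!(3*k == 3*q))
Before tot := tot + 2*tot + 7: (!(k + 2*q > 6 ==> data[k] <= k + 5)) && (!(3*k == 3*q))
Before k := d + 5: (!(d + 2*q > 1 ==> data[d + 5] <= d + 10)) && (!(3*d == 3*q - 15))
Answer: WP = (!(d + 2*q > 1 ==> data[d + 5] <= d + 10)) && (!(3*d == 3*q - 15))


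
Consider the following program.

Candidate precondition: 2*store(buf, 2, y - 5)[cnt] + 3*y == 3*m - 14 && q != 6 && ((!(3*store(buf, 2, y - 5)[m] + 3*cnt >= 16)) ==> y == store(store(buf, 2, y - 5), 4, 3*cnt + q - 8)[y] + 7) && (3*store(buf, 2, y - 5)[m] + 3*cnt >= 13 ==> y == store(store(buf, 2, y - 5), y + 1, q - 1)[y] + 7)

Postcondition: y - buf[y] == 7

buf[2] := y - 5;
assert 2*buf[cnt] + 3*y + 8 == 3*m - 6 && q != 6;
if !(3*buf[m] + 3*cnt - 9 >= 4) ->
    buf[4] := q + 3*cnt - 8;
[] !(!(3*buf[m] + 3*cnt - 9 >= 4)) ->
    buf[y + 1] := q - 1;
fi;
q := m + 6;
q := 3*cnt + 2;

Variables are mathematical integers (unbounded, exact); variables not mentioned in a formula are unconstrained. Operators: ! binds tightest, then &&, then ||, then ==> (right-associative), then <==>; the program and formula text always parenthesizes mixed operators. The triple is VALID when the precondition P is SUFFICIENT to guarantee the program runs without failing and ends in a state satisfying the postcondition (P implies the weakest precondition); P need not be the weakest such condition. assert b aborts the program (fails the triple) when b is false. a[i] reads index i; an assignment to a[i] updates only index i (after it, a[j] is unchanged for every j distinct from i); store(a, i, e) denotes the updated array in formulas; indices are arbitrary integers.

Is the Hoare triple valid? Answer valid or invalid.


Working backward. After the program, the postcondition y - buf[y] == 7 must hold; in canonical form it is y == buf[y] + 7.
Before q := 3*cnt + 2: y == buf[y] + 7
Before q := m + 6: y == buf[y] + 7
Then branch requires y == store(buf, 4, 3*cnt + q - 8)[y] + 7; else branch requires y == store(buf, y + 1, q - 1)[y] + 7.
Before the if: ((!(3*buf[m] + 3*cnt >= 13)) ==> y == store(buf, 4, 3*cnt + q - 8)[y] + 7) && (3*buf[m] + 3*cnt >= 13 ==> y == store(buf, y + 1, q - 1)[y] + 7)
Before assert 2*buf[cnt] + 3*y + 8 == 3*m - 6 && q != 6: 2*buf[cnt] + 3*y == 3*m - 14 && q != 6 && ((!(3*buf[m] + 3*cnt >= 13)) ==> y == store(buf, 4, 3*cnt + q - 8)[y] + 7) && (3*buf[m] + 3*cnt >= 13 ==> y == store(buf, y + 1, q - 1)[y] + 7)
Before buf[2] := y - 5: 2*store(buf, 2, y - 5)[cnt] + 3*y == 3*m - 14 && q != 6 && ((!(3*store(buf, 2, y - 5)[m] + 3*cnt >= 13)) ==> y == store(store(buf, 2, y - 5), 4, 3*cnt + q - 8)[y] + 7) && (3*store(buf, 2, y - 5)[m] + 3*cnt >= 13 ==> y == store(store(buf, 2, y - 5), y + 1, q - 1)[y] + 7)
The weakest precondition is 2*store(buf, 2, y - 5)[cnt] + 3*y == 3*m - 14 && q != 6 && ((!(3*store(buf, 2, y - 5)[m] + 3*cnt >= 13)) ==> y == store(store(buf, 2, y - 5), 4, 3*cnt + q - 8)[y] + 7) && (3*store(buf, 2, y - 5)[m] + 3*cnt >= 13 ==> y == store(store(buf, 2, y - 5), y + 1, q - 1)[y] + 7).
Check whether 2*store(buf, 2, y - 5)[cnt] + 3*y == 3*m - 14 && q != 6 && ((!(3*store(buf, 2, y - 5)[m] + 3*cnt >= 16)) ==> y == store(store(buf, 2, y - 5), 4, 3*cnt + q - 8)[y] + 7) && (3*store(buf, 2, y - 5)[m] + 3*cnt >= 13 ==> y == store(store(buf, 2, y - 5), y + 1, q - 1)[y] + 7) implies it.
Every state satisfying the precondition satisfies the weakest precondition: the implication holds.
Answer: valid


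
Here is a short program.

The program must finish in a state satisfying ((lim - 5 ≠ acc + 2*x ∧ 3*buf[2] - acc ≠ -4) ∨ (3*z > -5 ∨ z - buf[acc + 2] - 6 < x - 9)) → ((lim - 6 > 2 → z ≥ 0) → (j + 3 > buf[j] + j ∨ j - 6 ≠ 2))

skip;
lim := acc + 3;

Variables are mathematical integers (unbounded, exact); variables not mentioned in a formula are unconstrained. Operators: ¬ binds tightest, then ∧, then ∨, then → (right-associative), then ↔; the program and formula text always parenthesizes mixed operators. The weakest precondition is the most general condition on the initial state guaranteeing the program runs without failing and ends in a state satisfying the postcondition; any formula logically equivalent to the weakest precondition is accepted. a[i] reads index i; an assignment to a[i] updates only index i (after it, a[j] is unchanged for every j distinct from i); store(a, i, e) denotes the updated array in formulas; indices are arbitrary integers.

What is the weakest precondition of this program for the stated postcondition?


Working backward. After the program, the postcondition ((lim - 5 ≠ acc + 2*x ∧ 3*buf[2] - acc ≠ -4) ∨ (3*z > -5 ∨ z - buf[acc + 2] - 6 < x - 9)) → ((lim - 6 > 2 → z ≥ 0) → (j + 3 > buf[j] + j ∨ j - 6 ≠ 2)) must hold; in canonical form it is ((lim ≠ acc + 2*x + 5 ∧ 3*buf[2] ≠ acc - 4) ∨ 3*z > -5 ∨ z < buf[acc + 2] + x - 3) → ((lim > 8 → z ≥ 0) → (buf[j] < 3 ∨ j ≠ 8)).
Before lim := acc + 3: ((2*x ≠ -2 ∧ 3*buf[2] ≠ acc - 4) ∨ 3*z > -5 ∨ z < buf[acc + 2] + x - 3) → ((acc > 5 → z ≥ 0) → (buf[j] < 3 ∨ j ≠ 8))
Before skip: ((2*x ≠ -2 ∧ 3*buf[2] ≠ acc - 4) ∨ 3*z > -5 ∨ z < buf[acc + 2] + x - 3) → ((acc > 5 → z ≥ 0) → (buf[j] < 3 ∨ j ≠ 8))
Answer: WP = ((2*x ≠ -2 ∧ 3*buf[2] ≠ acc - 4) ∨ 3*z > -5 ∨ z < buf[acc + 2] + x - 3) → ((acc > 5 → z ≥ 0) → (buf[j] < 3 ∨ j ≠ 8))
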